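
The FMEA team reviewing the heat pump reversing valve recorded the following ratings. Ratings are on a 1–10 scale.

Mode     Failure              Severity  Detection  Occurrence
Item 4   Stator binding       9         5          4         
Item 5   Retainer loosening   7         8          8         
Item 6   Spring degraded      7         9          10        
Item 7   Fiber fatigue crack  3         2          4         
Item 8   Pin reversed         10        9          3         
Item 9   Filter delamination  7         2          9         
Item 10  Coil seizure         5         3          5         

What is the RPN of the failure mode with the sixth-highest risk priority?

75

RPN = Severity × Occurrence × Detection:
  Item 4: 9 × 4 × 5 = 180
  Item 5: 7 × 8 × 8 = 448
  Item 6: 7 × 10 × 9 = 630
  Item 7: 3 × 4 × 2 = 24
  Item 8: 10 × 3 × 9 = 270
  Item 9: 7 × 9 × 2 = 126
  Item 10: 5 × 5 × 3 = 75
Sorted descending: 630, 448, 270, 180, 126, 75, 24.
The sixth-highest RPN is 75 (Item 10).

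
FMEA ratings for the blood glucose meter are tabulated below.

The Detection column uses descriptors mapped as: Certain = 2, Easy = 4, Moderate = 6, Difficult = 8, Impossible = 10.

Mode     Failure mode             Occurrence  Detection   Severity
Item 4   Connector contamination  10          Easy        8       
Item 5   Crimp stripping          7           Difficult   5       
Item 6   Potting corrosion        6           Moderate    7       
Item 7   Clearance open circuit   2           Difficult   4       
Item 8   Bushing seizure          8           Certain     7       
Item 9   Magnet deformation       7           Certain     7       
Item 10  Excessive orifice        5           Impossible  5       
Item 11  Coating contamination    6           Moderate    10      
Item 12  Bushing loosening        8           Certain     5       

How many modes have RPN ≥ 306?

2

RPN = Severity × Occurrence × Detection:
  Item 4: 8 × 10 × 4 = 320
  Item 5: 5 × 7 × 8 = 280
  Item 6: 7 × 6 × 6 = 252
  Item 7: 4 × 2 × 8 = 64
  Item 8: 7 × 8 × 2 = 112
  Item 9: 7 × 7 × 2 = 98
  Item 10: 5 × 5 × 10 = 250
  Item 11: 10 × 6 × 6 = 360
  Item 12: 5 × 8 × 2 = 80
Modes with RPN ≥ 306: Item 4 (320), Item 11 (360) → 2.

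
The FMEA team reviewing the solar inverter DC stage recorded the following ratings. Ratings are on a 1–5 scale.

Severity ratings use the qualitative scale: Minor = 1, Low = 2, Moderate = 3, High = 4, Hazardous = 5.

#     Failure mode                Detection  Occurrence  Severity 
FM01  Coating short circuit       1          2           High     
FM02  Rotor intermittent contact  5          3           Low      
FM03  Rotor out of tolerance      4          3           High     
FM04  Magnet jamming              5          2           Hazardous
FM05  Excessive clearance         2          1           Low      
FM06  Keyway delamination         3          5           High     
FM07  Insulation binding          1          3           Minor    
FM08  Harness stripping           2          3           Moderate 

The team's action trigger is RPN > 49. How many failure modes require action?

2

RPN = Severity × Occurrence × Detection:
  FM01: 4 × 2 × 1 = 8
  FM02: 2 × 3 × 5 = 30
  FM03: 4 × 3 × 4 = 48
  FM04: 5 × 2 × 5 = 50
  FM05: 2 × 1 × 2 = 4
  FM06: 4 × 5 × 3 = 60
  FM07: 1 × 3 × 1 = 3
  FM08: 3 × 3 × 2 = 18
Modes with RPN > 49: FM04 (50), FM06 (60) → 2.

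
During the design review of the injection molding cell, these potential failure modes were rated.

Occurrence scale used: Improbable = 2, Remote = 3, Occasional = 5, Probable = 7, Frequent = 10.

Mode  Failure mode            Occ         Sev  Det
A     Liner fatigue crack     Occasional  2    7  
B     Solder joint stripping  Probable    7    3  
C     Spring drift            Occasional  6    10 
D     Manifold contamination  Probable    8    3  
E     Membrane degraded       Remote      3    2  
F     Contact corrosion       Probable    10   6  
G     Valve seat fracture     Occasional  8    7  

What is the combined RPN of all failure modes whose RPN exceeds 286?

720

RPN = Severity × Occurrence × Detection:
  A: 2 × 5 × 7 = 70
  B: 7 × 7 × 3 = 147
  C: 6 × 5 × 10 = 300
  D: 8 × 7 × 3 = 168
  E: 3 × 3 × 2 = 18
  F: 10 × 7 × 6 = 420
  G: 8 × 5 × 7 = 280
RPN > 286: C (300), F (420).
Sum: 300 + 420 = 720.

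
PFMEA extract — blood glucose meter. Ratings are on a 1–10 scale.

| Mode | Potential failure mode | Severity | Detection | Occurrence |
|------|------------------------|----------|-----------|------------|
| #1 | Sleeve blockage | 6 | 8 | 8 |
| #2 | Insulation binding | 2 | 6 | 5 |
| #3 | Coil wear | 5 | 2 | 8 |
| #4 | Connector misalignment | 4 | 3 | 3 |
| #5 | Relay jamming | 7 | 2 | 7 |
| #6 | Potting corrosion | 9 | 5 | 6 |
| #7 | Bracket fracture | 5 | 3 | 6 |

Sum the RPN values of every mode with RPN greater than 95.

RPN = Severity × Occurrence × Detection:
  #1: 6 × 8 × 8 = 384
  #2: 2 × 5 × 6 = 60
  #3: 5 × 8 × 2 = 80
  #4: 4 × 3 × 3 = 36
  #5: 7 × 7 × 2 = 98
  #6: 9 × 6 × 5 = 270
  #7: 5 × 6 × 3 = 90
RPN > 95: #1 (384), #5 (98), #6 (270).
Sum: 384 + 98 + 270 = 752.

752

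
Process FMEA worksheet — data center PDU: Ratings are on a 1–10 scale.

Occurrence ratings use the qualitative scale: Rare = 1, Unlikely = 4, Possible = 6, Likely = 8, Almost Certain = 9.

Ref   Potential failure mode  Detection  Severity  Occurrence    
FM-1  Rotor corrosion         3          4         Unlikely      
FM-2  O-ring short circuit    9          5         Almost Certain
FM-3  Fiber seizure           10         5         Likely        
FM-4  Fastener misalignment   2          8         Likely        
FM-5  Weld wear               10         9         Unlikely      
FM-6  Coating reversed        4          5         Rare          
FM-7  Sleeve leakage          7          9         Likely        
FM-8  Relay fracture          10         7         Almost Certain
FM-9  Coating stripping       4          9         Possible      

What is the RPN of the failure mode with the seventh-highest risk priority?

128

RPN = Severity × Occurrence × Detection:
  FM-1: 4 × 4 × 3 = 48
  FM-2: 5 × 9 × 9 = 405
  FM-3: 5 × 8 × 10 = 400
  FM-4: 8 × 8 × 2 = 128
  FM-5: 9 × 4 × 10 = 360
  FM-6: 5 × 1 × 4 = 20
  FM-7: 9 × 8 × 7 = 504
  FM-8: 7 × 9 × 10 = 630
  FM-9: 9 × 6 × 4 = 216
Sorted descending: 630, 504, 405, 400, 360, 216, 128, 48, 20.
The seventh-highest RPN is 128 (FM-4).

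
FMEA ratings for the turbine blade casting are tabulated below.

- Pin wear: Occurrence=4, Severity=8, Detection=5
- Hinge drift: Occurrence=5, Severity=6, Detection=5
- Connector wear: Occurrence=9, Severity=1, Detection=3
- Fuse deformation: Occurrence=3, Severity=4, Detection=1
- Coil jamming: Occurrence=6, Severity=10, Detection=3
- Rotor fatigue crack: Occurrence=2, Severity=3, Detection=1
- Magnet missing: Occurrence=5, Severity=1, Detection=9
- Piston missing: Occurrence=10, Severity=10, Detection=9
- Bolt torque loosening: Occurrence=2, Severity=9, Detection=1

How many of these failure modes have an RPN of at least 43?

RPN = Severity × Occurrence × Detection:
  Pin wear: 8 × 4 × 5 = 160
  Hinge drift: 6 × 5 × 5 = 150
  Connector wear: 1 × 9 × 3 = 27
  Fuse deformation: 4 × 3 × 1 = 12
  Coil jamming: 10 × 6 × 3 = 180
  Rotor fatigue crack: 3 × 2 × 1 = 6
  Magnet missing: 1 × 5 × 9 = 45
  Piston missing: 10 × 10 × 9 = 900
  Bolt torque loosening: 9 × 2 × 1 = 18
Modes with RPN ≥ 43: Pin wear (160), Hinge drift (150), Coil jamming (180), Magnet missing (45), Piston missing (900) → 5.

5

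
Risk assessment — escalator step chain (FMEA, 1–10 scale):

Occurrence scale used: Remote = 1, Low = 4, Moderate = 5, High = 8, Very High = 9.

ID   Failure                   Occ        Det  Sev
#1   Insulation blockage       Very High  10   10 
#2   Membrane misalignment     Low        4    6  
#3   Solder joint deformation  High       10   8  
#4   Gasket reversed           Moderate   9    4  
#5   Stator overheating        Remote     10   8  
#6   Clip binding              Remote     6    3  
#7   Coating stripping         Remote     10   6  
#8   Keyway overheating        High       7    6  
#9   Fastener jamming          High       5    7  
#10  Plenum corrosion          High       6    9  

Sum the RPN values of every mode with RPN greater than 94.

RPN = Severity × Occurrence × Detection:
  #1: 10 × 9 × 10 = 900
  #2: 6 × 4 × 4 = 96
  #3: 8 × 8 × 10 = 640
  #4: 4 × 5 × 9 = 180
  #5: 8 × 1 × 10 = 80
  #6: 3 × 1 × 6 = 18
  #7: 6 × 1 × 10 = 60
  #8: 6 × 8 × 7 = 336
  #9: 7 × 8 × 5 = 280
  #10: 9 × 8 × 6 = 432
RPN > 94: #1 (900), #2 (96), #3 (640), #4 (180), #8 (336), #9 (280), #10 (432).
Sum: 900 + 96 + 640 + 180 + 336 + 280 + 432 = 2864.

2864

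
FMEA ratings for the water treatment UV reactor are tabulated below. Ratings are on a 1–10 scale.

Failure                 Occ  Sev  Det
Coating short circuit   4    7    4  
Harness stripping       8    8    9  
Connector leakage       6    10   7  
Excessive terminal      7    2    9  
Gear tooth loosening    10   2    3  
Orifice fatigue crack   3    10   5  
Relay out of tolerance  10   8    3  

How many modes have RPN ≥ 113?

RPN = Severity × Occurrence × Detection:
  Coating short circuit: 7 × 4 × 4 = 112
  Harness stripping: 8 × 8 × 9 = 576
  Connector leakage: 10 × 6 × 7 = 420
  Excessive terminal: 2 × 7 × 9 = 126
  Gear tooth loosening: 2 × 10 × 3 = 60
  Orifice fatigue crack: 10 × 3 × 5 = 150
  Relay out of tolerance: 8 × 10 × 3 = 240
Modes with RPN ≥ 113: Harness stripping (576), Connector leakage (420), Excessive terminal (126), Orifice fatigue crack (150), Relay out of tolerance (240) → 5.

5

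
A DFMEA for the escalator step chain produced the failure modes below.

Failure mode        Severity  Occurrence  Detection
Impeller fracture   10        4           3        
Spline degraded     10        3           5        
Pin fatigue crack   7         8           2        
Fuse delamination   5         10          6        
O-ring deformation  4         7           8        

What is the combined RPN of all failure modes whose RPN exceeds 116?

794

RPN = Severity × Occurrence × Detection:
  Impeller fracture: 10 × 4 × 3 = 120
  Spline degraded: 10 × 3 × 5 = 150
  Pin fatigue crack: 7 × 8 × 2 = 112
  Fuse delamination: 5 × 10 × 6 = 300
  O-ring deformation: 4 × 7 × 8 = 224
RPN > 116: Impeller fracture (120), Spline degraded (150), Fuse delamination (300), O-ring deformation (224).
Sum: 120 + 150 + 300 + 224 = 794.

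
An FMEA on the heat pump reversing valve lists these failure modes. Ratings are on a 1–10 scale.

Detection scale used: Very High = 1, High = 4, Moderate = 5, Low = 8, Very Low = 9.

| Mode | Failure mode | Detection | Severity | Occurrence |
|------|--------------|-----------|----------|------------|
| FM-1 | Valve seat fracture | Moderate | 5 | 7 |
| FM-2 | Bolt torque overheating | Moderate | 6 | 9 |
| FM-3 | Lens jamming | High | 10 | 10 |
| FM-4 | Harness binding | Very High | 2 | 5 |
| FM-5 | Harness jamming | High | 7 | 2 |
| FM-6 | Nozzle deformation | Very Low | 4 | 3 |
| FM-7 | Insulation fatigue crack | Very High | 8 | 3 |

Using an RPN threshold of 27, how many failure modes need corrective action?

5

RPN = Severity × Occurrence × Detection:
  FM-1: 5 × 7 × 5 = 175
  FM-2: 6 × 9 × 5 = 270
  FM-3: 10 × 10 × 4 = 400
  FM-4: 2 × 5 × 1 = 10
  FM-5: 7 × 2 × 4 = 56
  FM-6: 4 × 3 × 9 = 108
  FM-7: 8 × 3 × 1 = 24
Modes with RPN ≥ 27: FM-1 (175), FM-2 (270), FM-3 (400), FM-5 (56), FM-6 (108) → 5.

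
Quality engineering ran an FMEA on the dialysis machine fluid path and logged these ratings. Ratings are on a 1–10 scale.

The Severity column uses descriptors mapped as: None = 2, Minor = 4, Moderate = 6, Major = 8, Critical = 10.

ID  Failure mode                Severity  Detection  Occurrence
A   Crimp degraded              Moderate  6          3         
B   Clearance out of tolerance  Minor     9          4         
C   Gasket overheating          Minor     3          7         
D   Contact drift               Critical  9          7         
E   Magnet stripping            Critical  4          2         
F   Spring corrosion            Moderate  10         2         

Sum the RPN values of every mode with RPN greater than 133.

774

RPN = Severity × Occurrence × Detection:
  A: 6 × 3 × 6 = 108
  B: 4 × 4 × 9 = 144
  C: 4 × 7 × 3 = 84
  D: 10 × 7 × 9 = 630
  E: 10 × 2 × 4 = 80
  F: 6 × 2 × 10 = 120
RPN > 133: B (144), D (630).
Sum: 144 + 630 = 774.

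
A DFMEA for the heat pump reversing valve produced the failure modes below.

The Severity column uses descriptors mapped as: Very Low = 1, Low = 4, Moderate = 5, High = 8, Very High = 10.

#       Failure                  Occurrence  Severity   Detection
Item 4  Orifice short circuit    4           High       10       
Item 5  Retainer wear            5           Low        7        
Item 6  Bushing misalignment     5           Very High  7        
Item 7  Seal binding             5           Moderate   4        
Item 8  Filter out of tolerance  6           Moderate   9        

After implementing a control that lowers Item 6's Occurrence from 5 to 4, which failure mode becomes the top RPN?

RPN = Severity × Occurrence × Detection:
  Item 4: 8 × 4 × 10 = 320
  Item 5: 4 × 5 × 7 = 140
  Item 6: 10 × 5 × 7 = 350
  Item 7: 5 × 5 × 4 = 100
  Item 8: 5 × 6 × 9 = 270
After action: Item 6 → 10 × 4 × 7 = 280.
Revised RPNs: Item 4=320, Item 6=280, Item 8=270, Item 5=140, Item 7=100.
Highest is now Item 4 (320).

Item 4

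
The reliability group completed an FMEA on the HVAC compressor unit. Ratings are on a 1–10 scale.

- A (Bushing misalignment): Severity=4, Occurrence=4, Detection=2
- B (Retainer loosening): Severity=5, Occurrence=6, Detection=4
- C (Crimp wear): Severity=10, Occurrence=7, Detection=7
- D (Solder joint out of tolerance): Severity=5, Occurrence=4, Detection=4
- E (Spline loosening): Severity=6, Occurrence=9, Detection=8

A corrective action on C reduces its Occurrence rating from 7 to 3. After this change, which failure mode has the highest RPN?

E

RPN = Severity × Occurrence × Detection:
  A: 4 × 4 × 2 = 32
  B: 5 × 6 × 4 = 120
  C: 10 × 7 × 7 = 490
  D: 5 × 4 × 4 = 80
  E: 6 × 9 × 8 = 432
After action: C → 10 × 3 × 7 = 210.
Revised RPNs: E=432, C=210, B=120, D=80, A=32.
Highest is now E (432).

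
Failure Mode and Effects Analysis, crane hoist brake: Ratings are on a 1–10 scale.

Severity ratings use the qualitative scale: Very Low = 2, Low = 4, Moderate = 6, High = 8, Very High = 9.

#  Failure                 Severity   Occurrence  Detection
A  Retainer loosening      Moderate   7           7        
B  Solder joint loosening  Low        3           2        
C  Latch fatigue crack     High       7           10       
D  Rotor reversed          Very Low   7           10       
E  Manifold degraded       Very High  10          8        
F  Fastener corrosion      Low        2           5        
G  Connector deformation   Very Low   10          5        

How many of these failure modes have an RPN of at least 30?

RPN = Severity × Occurrence × Detection:
  A: 6 × 7 × 7 = 294
  B: 4 × 3 × 2 = 24
  C: 8 × 7 × 10 = 560
  D: 2 × 7 × 10 = 140
  E: 9 × 10 × 8 = 720
  F: 4 × 2 × 5 = 40
  G: 2 × 10 × 5 = 100
Modes with RPN ≥ 30: A (294), C (560), D (140), E (720), F (40), G (100) → 6.

6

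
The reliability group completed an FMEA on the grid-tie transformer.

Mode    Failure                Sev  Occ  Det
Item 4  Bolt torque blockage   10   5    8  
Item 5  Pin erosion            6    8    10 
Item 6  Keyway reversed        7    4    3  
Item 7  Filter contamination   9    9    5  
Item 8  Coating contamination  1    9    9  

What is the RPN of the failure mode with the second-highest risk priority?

RPN = Severity × Occurrence × Detection:
  Item 4: 10 × 5 × 8 = 400
  Item 5: 6 × 8 × 10 = 480
  Item 6: 7 × 4 × 3 = 84
  Item 7: 9 × 9 × 5 = 405
  Item 8: 1 × 9 × 9 = 81
Sorted descending: 480, 405, 400, 84, 81.
The second-highest RPN is 405 (Item 7).

405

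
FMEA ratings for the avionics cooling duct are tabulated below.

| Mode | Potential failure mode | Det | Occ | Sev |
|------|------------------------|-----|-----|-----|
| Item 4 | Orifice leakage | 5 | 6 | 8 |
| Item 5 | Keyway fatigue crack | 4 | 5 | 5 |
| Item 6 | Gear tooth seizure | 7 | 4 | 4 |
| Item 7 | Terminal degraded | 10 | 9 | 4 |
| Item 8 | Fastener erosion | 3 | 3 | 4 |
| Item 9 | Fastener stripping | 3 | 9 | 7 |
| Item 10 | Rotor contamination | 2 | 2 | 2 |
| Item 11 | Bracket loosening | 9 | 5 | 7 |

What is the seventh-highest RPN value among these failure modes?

36

RPN = Severity × Occurrence × Detection:
  Item 4: 8 × 6 × 5 = 240
  Item 5: 5 × 5 × 4 = 100
  Item 6: 4 × 4 × 7 = 112
  Item 7: 4 × 9 × 10 = 360
  Item 8: 4 × 3 × 3 = 36
  Item 9: 7 × 9 × 3 = 189
  Item 10: 2 × 2 × 2 = 8
  Item 11: 7 × 5 × 9 = 315
Sorted descending: 360, 315, 240, 189, 112, 100, 36, 8.
The seventh-highest RPN is 36 (Item 8).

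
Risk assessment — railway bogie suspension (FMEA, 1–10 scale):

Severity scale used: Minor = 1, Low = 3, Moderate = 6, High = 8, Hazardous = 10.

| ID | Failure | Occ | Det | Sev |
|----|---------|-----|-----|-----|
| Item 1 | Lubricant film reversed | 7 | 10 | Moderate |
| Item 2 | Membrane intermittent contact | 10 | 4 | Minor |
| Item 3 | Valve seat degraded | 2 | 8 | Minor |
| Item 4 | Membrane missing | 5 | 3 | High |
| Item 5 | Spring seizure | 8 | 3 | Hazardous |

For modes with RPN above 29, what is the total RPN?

RPN = Severity × Occurrence × Detection:
  Item 1: 6 × 7 × 10 = 420
  Item 2: 1 × 10 × 4 = 40
  Item 3: 1 × 2 × 8 = 16
  Item 4: 8 × 5 × 3 = 120
  Item 5: 10 × 8 × 3 = 240
RPN > 29: Item 1 (420), Item 2 (40), Item 4 (120), Item 5 (240).
Sum: 420 + 40 + 120 + 240 = 820.

820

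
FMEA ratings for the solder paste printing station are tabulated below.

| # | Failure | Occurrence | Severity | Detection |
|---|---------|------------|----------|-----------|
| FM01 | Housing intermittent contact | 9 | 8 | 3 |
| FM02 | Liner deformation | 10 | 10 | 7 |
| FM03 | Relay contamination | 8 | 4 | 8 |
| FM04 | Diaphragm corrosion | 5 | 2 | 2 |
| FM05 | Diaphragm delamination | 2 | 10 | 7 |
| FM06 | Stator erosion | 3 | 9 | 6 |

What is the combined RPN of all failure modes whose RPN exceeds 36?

1474

RPN = Severity × Occurrence × Detection:
  FM01: 8 × 9 × 3 = 216
  FM02: 10 × 10 × 7 = 700
  FM03: 4 × 8 × 8 = 256
  FM04: 2 × 5 × 2 = 20
  FM05: 10 × 2 × 7 = 140
  FM06: 9 × 3 × 6 = 162
RPN > 36: FM01 (216), FM02 (700), FM03 (256), FM05 (140), FM06 (162).
Sum: 216 + 700 + 256 + 140 + 162 = 1474.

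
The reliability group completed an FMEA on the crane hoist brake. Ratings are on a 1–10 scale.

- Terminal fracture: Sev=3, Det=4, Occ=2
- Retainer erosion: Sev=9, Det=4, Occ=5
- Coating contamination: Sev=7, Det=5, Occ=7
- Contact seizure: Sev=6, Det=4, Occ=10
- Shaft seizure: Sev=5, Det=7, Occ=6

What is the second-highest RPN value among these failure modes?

240

RPN = Severity × Occurrence × Detection:
  Terminal fracture: 3 × 2 × 4 = 24
  Retainer erosion: 9 × 5 × 4 = 180
  Coating contamination: 7 × 7 × 5 = 245
  Contact seizure: 6 × 10 × 4 = 240
  Shaft seizure: 5 × 6 × 7 = 210
Sorted descending: 245, 240, 210, 180, 24.
The second-highest RPN is 240 (Contact seizure).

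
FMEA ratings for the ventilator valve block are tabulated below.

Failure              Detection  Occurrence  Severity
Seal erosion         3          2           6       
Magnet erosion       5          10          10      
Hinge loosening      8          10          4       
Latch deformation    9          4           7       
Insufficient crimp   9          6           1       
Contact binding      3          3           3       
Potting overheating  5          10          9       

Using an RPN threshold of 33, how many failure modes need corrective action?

6

RPN = Severity × Occurrence × Detection:
  Seal erosion: 6 × 2 × 3 = 36
  Magnet erosion: 10 × 10 × 5 = 500
  Hinge loosening: 4 × 10 × 8 = 320
  Latch deformation: 7 × 4 × 9 = 252
  Insufficient crimp: 1 × 6 × 9 = 54
  Contact binding: 3 × 3 × 3 = 27
  Potting overheating: 9 × 10 × 5 = 450
Modes with RPN ≥ 33: Seal erosion (36), Magnet erosion (500), Hinge loosening (320), Latch deformation (252), Insufficient crimp (54), Potting overheating (450) → 6.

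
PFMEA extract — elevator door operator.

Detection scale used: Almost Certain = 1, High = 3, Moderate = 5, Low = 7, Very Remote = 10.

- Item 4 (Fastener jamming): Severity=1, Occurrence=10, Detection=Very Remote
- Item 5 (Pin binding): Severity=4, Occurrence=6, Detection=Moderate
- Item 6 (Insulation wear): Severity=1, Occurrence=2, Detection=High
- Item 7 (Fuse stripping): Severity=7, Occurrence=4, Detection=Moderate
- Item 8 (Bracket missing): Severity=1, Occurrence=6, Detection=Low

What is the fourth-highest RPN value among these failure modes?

RPN = Severity × Occurrence × Detection:
  Item 4: 1 × 10 × 10 = 100
  Item 5: 4 × 6 × 5 = 120
  Item 6: 1 × 2 × 3 = 6
  Item 7: 7 × 4 × 5 = 140
  Item 8: 1 × 6 × 7 = 42
Sorted descending: 140, 120, 100, 42, 6.
The fourth-highest RPN is 42 (Item 8).

42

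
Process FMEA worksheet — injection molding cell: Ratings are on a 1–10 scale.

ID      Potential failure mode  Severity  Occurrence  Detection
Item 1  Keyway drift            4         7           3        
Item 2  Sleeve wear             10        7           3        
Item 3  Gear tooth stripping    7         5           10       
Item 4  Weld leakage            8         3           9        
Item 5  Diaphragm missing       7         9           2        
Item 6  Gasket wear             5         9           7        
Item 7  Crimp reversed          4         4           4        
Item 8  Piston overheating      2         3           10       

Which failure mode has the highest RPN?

RPN = Severity × Occurrence × Detection:
  Item 1: 4 × 7 × 3 = 84
  Item 2: 10 × 7 × 3 = 210
  Item 3: 7 × 5 × 10 = 350
  Item 4: 8 × 3 × 9 = 216
  Item 5: 7 × 9 × 2 = 126
  Item 6: 5 × 9 × 7 = 315
  Item 7: 4 × 4 × 4 = 64
  Item 8: 2 × 3 × 10 = 60
Highest RPN is 350 → Item 3.

Item 3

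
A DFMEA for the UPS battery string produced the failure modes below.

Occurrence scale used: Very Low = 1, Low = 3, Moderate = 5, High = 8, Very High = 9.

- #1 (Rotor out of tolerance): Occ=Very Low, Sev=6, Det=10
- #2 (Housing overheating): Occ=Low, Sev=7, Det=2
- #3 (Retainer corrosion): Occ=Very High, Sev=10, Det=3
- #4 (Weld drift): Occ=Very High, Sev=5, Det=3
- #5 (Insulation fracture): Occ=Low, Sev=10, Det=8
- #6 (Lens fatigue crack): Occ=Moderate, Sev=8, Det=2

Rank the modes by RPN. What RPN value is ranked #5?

RPN = Severity × Occurrence × Detection:
  #1: 6 × 1 × 10 = 60
  #2: 7 × 3 × 2 = 42
  #3: 10 × 9 × 3 = 270
  #4: 5 × 9 × 3 = 135
  #5: 10 × 3 × 8 = 240
  #6: 8 × 5 × 2 = 80
Sorted descending: 270, 240, 135, 80, 60, 42.
The fifth-highest RPN is 60 (#1).

60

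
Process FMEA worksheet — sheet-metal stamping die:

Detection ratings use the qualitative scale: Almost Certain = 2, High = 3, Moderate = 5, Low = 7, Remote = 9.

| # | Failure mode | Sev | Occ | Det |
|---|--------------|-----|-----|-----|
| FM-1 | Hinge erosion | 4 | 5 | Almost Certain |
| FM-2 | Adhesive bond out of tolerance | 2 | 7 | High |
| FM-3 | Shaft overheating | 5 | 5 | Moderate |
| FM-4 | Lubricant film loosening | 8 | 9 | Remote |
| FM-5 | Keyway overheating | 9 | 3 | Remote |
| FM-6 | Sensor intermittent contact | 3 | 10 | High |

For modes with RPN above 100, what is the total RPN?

RPN = Severity × Occurrence × Detection:
  FM-1: 4 × 5 × 2 = 40
  FM-2: 2 × 7 × 3 = 42
  FM-3: 5 × 5 × 5 = 125
  FM-4: 8 × 9 × 9 = 648
  FM-5: 9 × 3 × 9 = 243
  FM-6: 3 × 10 × 3 = 90
RPN > 100: FM-3 (125), FM-4 (648), FM-5 (243).
Sum: 125 + 648 + 243 = 1016.

1016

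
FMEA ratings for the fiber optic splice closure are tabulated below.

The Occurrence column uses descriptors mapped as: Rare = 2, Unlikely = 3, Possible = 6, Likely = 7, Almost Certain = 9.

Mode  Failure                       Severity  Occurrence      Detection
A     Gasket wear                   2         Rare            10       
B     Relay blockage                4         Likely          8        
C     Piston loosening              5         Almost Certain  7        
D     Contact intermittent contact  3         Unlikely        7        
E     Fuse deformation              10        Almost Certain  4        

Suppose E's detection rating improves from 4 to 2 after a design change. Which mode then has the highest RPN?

RPN = Severity × Occurrence × Detection:
  A: 2 × 2 × 10 = 40
  B: 4 × 7 × 8 = 224
  C: 5 × 9 × 7 = 315
  D: 3 × 3 × 7 = 63
  E: 10 × 9 × 4 = 360
After action: E → 10 × 9 × 2 = 180.
Revised RPNs: C=315, B=224, E=180, D=63, A=40.
Highest is now C (315).

C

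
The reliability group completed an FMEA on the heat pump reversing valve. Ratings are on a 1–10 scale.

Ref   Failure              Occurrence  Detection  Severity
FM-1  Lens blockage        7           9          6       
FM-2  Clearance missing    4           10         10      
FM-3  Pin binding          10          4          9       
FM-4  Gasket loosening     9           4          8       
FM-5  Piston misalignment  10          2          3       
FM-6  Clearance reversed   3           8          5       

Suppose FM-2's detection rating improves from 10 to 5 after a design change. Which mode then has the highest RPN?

FM-1

RPN = Severity × Occurrence × Detection:
  FM-1: 6 × 7 × 9 = 378
  FM-2: 10 × 4 × 10 = 400
  FM-3: 9 × 10 × 4 = 360
  FM-4: 8 × 9 × 4 = 288
  FM-5: 3 × 10 × 2 = 60
  FM-6: 5 × 3 × 8 = 120
After action: FM-2 → 10 × 4 × 5 = 200.
Revised RPNs: FM-1=378, FM-3=360, FM-4=288, FM-2=200, FM-6=120, FM-5=60.
Highest is now FM-1 (378).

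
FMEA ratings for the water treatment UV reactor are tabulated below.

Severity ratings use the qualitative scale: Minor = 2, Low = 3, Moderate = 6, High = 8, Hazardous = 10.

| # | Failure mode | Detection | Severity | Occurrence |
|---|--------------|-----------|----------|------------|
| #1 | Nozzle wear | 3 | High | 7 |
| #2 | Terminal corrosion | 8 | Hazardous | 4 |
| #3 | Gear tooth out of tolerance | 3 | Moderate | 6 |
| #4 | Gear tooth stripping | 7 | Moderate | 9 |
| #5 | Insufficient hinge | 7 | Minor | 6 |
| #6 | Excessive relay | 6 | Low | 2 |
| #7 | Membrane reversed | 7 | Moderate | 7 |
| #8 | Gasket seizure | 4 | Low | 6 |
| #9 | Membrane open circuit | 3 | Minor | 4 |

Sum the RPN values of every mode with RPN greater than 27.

RPN = Severity × Occurrence × Detection:
  #1: 8 × 7 × 3 = 168
  #2: 10 × 4 × 8 = 320
  #3: 6 × 6 × 3 = 108
  #4: 6 × 9 × 7 = 378
  #5: 2 × 6 × 7 = 84
  #6: 3 × 2 × 6 = 36
  #7: 6 × 7 × 7 = 294
  #8: 3 × 6 × 4 = 72
  #9: 2 × 4 × 3 = 24
RPN > 27: #1 (168), #2 (320), #3 (108), #4 (378), #5 (84), #6 (36), #7 (294), #8 (72).
Sum: 168 + 320 + 108 + 378 + 84 + 36 + 294 + 72 = 1460.

1460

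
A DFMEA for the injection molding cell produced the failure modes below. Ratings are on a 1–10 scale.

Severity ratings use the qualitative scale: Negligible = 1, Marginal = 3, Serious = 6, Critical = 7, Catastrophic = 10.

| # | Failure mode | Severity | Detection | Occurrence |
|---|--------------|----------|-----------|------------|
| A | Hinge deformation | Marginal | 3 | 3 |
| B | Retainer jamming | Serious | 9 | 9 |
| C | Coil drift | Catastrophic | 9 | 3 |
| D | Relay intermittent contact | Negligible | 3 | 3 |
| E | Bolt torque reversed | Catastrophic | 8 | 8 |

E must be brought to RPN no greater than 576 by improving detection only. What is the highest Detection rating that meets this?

7

E: S=10, O=8, D=8 → current RPN = 640.
Fixed product = 80. Need 80 × D ≤ 576, so D ≤ 576/80 = 7.20.
Maximum integer Detection rating = 7 (gives RPN 560; D=8 would give 640 > 576).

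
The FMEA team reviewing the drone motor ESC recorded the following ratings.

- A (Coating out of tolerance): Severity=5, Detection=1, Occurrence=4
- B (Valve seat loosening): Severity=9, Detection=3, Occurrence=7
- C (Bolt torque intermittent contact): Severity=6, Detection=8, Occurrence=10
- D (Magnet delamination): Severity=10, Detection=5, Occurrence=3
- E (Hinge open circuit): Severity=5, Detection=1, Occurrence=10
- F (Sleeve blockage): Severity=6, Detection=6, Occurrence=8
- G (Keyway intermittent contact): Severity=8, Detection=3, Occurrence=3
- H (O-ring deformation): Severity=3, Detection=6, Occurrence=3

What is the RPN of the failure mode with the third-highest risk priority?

RPN = Severity × Occurrence × Detection:
  A: 5 × 4 × 1 = 20
  B: 9 × 7 × 3 = 189
  C: 6 × 10 × 8 = 480
  D: 10 × 3 × 5 = 150
  E: 5 × 10 × 1 = 50
  F: 6 × 8 × 6 = 288
  G: 8 × 3 × 3 = 72
  H: 3 × 3 × 6 = 54
Sorted descending: 480, 288, 189, 150, 72, 54, 50, 20.
The third-highest RPN is 189 (B).

189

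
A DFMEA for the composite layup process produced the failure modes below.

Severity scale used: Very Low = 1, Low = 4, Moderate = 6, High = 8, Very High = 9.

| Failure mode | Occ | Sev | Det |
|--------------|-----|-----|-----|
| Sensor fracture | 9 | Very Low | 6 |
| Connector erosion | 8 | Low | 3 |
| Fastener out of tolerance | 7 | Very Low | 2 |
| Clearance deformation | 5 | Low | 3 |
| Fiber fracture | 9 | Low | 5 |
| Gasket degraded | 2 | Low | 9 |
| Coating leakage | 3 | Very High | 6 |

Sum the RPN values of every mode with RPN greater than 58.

RPN = Severity × Occurrence × Detection:
  Sensor fracture: 1 × 9 × 6 = 54
  Connector erosion: 4 × 8 × 3 = 96
  Fastener out of tolerance: 1 × 7 × 2 = 14
  Clearance deformation: 4 × 5 × 3 = 60
  Fiber fracture: 4 × 9 × 5 = 180
  Gasket degraded: 4 × 2 × 9 = 72
  Coating leakage: 9 × 3 × 6 = 162
RPN > 58: Connector erosion (96), Clearance deformation (60), Fiber fracture (180), Gasket degraded (72), Coating leakage (162).
Sum: 96 + 60 + 180 + 72 + 162 = 570.

570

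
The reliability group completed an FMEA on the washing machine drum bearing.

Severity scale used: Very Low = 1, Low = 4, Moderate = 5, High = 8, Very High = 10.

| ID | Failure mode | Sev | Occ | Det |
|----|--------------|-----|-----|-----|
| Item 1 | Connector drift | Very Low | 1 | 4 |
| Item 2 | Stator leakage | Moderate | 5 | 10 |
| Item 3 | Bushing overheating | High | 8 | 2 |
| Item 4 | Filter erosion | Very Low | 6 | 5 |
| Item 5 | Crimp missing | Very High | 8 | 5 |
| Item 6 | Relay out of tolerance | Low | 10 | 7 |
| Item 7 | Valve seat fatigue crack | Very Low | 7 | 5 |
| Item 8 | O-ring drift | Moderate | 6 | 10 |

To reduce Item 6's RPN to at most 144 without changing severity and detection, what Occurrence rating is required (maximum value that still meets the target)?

Item 6: S=4, O=10, D=7 → current RPN = 280.
Fixed product = 28. Need 28 × O ≤ 144, so O ≤ 144/28 = 5.14.
Maximum integer Occurrence rating = 5 (gives RPN 140; O=6 would give 168 > 144).

5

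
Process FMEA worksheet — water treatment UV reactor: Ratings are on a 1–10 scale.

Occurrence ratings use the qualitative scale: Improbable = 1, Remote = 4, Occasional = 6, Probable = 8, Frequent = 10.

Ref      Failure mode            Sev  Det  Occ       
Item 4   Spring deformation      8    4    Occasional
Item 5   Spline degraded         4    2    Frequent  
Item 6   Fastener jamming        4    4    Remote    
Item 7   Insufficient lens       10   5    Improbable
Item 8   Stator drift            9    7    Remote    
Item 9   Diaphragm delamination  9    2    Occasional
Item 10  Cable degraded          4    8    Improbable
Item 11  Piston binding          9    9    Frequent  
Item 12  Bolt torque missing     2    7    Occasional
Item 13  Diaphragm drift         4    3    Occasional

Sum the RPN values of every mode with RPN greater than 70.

RPN = Severity × Occurrence × Detection:
  Item 4: 8 × 6 × 4 = 192
  Item 5: 4 × 10 × 2 = 80
  Item 6: 4 × 4 × 4 = 64
  Item 7: 10 × 1 × 5 = 50
  Item 8: 9 × 4 × 7 = 252
  Item 9: 9 × 6 × 2 = 108
  Item 10: 4 × 1 × 8 = 32
  Item 11: 9 × 10 × 9 = 810
  Item 12: 2 × 6 × 7 = 84
  Item 13: 4 × 6 × 3 = 72
RPN > 70: Item 4 (192), Item 5 (80), Item 8 (252), Item 9 (108), Item 11 (810), Item 12 (84), Item 13 (72).
Sum: 192 + 80 + 252 + 108 + 810 + 84 + 72 = 1598.

1598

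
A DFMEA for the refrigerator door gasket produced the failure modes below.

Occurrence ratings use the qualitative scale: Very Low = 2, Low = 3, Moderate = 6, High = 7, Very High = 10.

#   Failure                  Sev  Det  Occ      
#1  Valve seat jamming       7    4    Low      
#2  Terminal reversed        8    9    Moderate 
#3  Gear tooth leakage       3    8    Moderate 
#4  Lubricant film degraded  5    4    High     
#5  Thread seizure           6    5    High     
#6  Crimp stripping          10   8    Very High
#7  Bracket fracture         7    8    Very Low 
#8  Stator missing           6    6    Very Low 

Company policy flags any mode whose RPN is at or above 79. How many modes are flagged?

RPN = Severity × Occurrence × Detection:
  #1: 7 × 3 × 4 = 84
  #2: 8 × 6 × 9 = 432
  #3: 3 × 6 × 8 = 144
  #4: 5 × 7 × 4 = 140
  #5: 6 × 7 × 5 = 210
  #6: 10 × 10 × 8 = 800
  #7: 7 × 2 × 8 = 112
  #8: 6 × 2 × 6 = 72
Modes with RPN ≥ 79: #1 (84), #2 (432), #3 (144), #4 (140), #5 (210), #6 (800), #7 (112) → 7.

7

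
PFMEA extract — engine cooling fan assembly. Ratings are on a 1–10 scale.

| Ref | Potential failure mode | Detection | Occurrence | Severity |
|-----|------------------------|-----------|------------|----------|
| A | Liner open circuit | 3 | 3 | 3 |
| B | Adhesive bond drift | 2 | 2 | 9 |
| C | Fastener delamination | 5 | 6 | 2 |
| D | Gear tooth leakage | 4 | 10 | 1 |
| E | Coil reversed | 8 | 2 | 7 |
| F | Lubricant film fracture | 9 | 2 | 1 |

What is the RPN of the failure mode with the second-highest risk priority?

RPN = Severity × Occurrence × Detection:
  A: 3 × 3 × 3 = 27
  B: 9 × 2 × 2 = 36
  C: 2 × 6 × 5 = 60
  D: 1 × 10 × 4 = 40
  E: 7 × 2 × 8 = 112
  F: 1 × 2 × 9 = 18
Sorted descending: 112, 60, 40, 36, 27, 18.
The second-highest RPN is 60 (C).

60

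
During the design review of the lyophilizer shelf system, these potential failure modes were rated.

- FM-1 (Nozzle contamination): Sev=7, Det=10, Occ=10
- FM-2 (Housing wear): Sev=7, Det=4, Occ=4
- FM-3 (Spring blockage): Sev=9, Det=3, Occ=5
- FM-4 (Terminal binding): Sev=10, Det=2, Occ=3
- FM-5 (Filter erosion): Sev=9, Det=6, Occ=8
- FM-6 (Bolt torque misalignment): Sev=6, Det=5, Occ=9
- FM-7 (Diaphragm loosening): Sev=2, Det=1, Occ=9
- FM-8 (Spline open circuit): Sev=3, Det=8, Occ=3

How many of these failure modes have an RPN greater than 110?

5

RPN = Severity × Occurrence × Detection:
  FM-1: 7 × 10 × 10 = 700
  FM-2: 7 × 4 × 4 = 112
  FM-3: 9 × 5 × 3 = 135
  FM-4: 10 × 3 × 2 = 60
  FM-5: 9 × 8 × 6 = 432
  FM-6: 6 × 9 × 5 = 270
  FM-7: 2 × 9 × 1 = 18
  FM-8: 3 × 3 × 8 = 72
Modes with RPN > 110: FM-1 (700), FM-2 (112), FM-3 (135), FM-5 (432), FM-6 (270) → 5.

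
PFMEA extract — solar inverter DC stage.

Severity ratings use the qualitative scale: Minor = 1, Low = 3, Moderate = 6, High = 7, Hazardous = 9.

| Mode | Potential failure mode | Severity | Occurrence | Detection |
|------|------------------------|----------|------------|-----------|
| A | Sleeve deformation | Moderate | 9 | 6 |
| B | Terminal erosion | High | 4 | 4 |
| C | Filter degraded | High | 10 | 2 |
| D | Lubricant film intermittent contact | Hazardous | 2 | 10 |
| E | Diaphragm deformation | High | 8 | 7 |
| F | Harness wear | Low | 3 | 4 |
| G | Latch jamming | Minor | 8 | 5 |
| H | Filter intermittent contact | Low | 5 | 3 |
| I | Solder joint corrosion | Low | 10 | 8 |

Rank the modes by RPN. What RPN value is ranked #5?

140

RPN = Severity × Occurrence × Detection:
  A: 6 × 9 × 6 = 324
  B: 7 × 4 × 4 = 112
  C: 7 × 10 × 2 = 140
  D: 9 × 2 × 10 = 180
  E: 7 × 8 × 7 = 392
  F: 3 × 3 × 4 = 36
  G: 1 × 8 × 5 = 40
  H: 3 × 5 × 3 = 45
  I: 3 × 10 × 8 = 240
Sorted descending: 392, 324, 240, 180, 140, 112, 45, 40, 36.
The fifth-highest RPN is 140 (C).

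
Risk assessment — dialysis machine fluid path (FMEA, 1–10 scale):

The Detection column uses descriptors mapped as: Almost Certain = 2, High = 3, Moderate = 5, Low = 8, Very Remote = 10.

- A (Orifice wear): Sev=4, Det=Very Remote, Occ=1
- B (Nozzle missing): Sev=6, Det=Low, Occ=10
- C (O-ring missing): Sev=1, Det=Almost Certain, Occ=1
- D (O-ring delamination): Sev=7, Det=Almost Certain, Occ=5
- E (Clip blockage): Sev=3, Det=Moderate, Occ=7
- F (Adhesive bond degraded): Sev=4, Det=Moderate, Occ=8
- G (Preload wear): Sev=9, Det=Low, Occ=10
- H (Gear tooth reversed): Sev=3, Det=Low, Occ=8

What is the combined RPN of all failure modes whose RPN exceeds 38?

1767

RPN = Severity × Occurrence × Detection:
  A: 4 × 1 × 10 = 40
  B: 6 × 10 × 8 = 480
  C: 1 × 1 × 2 = 2
  D: 7 × 5 × 2 = 70
  E: 3 × 7 × 5 = 105
  F: 4 × 8 × 5 = 160
  G: 9 × 10 × 8 = 720
  H: 3 × 8 × 8 = 192
RPN > 38: A (40), B (480), D (70), E (105), F (160), G (720), H (192).
Sum: 40 + 480 + 70 + 105 + 160 + 720 + 192 = 1767.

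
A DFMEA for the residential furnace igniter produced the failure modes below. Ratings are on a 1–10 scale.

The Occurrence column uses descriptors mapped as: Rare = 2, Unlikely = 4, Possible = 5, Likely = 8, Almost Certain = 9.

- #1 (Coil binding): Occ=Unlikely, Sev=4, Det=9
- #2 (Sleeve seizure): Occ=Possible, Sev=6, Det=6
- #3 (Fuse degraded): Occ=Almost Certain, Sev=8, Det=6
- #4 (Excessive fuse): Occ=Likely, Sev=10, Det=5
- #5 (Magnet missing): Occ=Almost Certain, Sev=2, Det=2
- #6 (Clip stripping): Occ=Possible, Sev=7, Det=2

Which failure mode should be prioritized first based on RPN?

#3

RPN = Severity × Occurrence × Detection:
  #1: 4 × 4 × 9 = 144
  #2: 6 × 5 × 6 = 180
  #3: 8 × 9 × 6 = 432
  #4: 10 × 8 × 5 = 400
  #5: 2 × 9 × 2 = 36
  #6: 7 × 5 × 2 = 70
Highest RPN is 432 → #3.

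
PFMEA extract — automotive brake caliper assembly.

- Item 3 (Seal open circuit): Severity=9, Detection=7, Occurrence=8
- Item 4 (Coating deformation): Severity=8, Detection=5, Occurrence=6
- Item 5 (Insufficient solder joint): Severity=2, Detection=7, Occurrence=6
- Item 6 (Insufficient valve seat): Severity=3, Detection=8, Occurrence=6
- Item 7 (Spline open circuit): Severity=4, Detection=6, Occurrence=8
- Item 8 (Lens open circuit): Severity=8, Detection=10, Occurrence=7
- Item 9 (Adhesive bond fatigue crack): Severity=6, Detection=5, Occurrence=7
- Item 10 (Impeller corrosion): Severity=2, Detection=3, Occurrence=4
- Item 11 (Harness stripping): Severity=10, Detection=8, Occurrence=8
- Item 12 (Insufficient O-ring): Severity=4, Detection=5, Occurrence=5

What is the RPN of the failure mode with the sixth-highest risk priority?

192

RPN = Severity × Occurrence × Detection:
  Item 3: 9 × 8 × 7 = 504
  Item 4: 8 × 6 × 5 = 240
  Item 5: 2 × 6 × 7 = 84
  Item 6: 3 × 6 × 8 = 144
  Item 7: 4 × 8 × 6 = 192
  Item 8: 8 × 7 × 10 = 560
  Item 9: 6 × 7 × 5 = 210
  Item 10: 2 × 4 × 3 = 24
  Item 11: 10 × 8 × 8 = 640
  Item 12: 4 × 5 × 5 = 100
Sorted descending: 640, 560, 504, 240, 210, 192, 144, 100, 84, 24.
The sixth-highest RPN is 192 (Item 7).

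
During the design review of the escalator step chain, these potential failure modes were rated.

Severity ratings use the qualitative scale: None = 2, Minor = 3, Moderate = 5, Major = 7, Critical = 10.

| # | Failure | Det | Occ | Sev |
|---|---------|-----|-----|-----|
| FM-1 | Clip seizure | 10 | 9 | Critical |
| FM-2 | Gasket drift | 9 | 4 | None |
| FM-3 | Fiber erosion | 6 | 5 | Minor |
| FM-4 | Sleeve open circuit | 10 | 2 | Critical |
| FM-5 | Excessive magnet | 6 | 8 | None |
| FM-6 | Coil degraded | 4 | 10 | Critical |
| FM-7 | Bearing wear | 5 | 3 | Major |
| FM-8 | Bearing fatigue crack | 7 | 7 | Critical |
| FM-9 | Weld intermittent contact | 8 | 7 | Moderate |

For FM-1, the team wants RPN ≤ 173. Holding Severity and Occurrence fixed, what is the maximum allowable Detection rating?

FM-1: S=10, O=9, D=10 → current RPN = 900.
Fixed product = 90. Need 90 × D ≤ 173, so D ≤ 173/90 = 1.92.
Maximum integer Detection rating = 1 (gives RPN 90; D=2 would give 180 > 173).

1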